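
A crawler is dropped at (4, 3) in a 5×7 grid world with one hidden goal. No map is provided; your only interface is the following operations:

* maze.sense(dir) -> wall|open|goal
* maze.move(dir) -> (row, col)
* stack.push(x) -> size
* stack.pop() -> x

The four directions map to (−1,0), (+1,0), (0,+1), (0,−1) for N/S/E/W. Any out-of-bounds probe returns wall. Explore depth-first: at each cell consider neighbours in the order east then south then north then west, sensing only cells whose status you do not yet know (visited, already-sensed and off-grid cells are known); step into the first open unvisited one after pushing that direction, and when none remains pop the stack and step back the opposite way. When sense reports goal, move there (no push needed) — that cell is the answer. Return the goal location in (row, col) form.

Calling sense(dir: east), yielding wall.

I try sense(dir: north), — result: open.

I call push(x: north), — result: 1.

Using move(dir: north), giving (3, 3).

Now I run sense(dir: east), which returns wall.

Using sense(dir: north), — result: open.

I invoke push(x: north), which returns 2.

I try move(dir: north), and get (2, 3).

Next I call sense(dir: east), yielding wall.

I try sense(dir: north), : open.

Then push(x: north), which returns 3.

I run move(dir: north), — result: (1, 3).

Then sense(dir: east), giving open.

I try push(x: east), yielding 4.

Then move(dir: east), and observe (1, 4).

Now I run sense(dir: east), : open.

Calling push(x: east), yielding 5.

Calling move(dir: east), and get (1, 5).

Using sense(dir: east), yielding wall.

Now I run sense(dir: south), yielding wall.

Using sense(dir: north), and observe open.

I call push(x: north), which returns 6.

Invoking move(dir: north), — result: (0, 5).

Then sense(dir: east), → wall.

Calling sense(dir: west), — result: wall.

I use pop(), → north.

I call move(dir: south), : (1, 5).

I invoke pop, and observe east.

Calling move(dir: west), → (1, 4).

I invoke pop, and get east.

Calling move(dir: west), : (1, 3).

I run sense(dir: north), giving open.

I use push(x: north), yielding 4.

Next I call move(dir: north), — result: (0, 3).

Calling sense(dir: west), and see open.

I run push(x: west), : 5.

I try move(dir: west), which returns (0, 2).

I use sense(dir: south), and observe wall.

Next I call sense(dir: west), giving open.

Then push(x: west), which returns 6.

Then move(dir: west), and get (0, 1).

Invoking sense(dir: south), and observe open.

I try push(x: south), which returns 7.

I try move(dir: south), : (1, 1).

Now I run sense(dir: south), giving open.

Now I run push(x: south), — result: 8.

Then move(dir: south), and observe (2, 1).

Invoking sense(dir: east), → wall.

I try sense(dir: south), — result: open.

Next I call push(x: south), yielding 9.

Next I call move(dir: south), → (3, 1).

Calling sense(dir: east), — result: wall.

Now I run sense(dir: south), giving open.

Then push(x: south), yielding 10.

Using move(dir: south), → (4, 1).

Invoking sense(dir: east), which returns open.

Using push(x: east), and get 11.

Next I call move(dir: east), : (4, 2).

I run pop(), and see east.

Using move(dir: west), → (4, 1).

Using sense(dir: west), which returns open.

Next I call push(x: west), giving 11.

I use move(dir: west), → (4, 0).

Calling sense(dir: north), → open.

I run push(x: north), yielding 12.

Calling move(dir: north), yielding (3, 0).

I call sense(dir: north), and see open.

I invoke push(x: north), and observe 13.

I use move(dir: north), giving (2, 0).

Invoking sense(dir: north), and see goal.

Using move(dir: north), and get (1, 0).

Answer: (1, 0)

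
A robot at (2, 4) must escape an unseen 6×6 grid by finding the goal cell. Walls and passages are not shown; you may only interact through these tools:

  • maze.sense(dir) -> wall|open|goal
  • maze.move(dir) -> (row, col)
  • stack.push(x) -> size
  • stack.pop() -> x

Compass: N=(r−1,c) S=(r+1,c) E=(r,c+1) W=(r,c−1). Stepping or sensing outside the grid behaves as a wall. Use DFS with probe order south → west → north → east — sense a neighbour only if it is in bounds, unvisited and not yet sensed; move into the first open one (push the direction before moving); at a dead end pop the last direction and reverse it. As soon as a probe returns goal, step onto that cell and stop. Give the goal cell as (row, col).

% maze.sense dir→south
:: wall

% maze.sense dir→west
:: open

% stack.push x→west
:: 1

% maze.move dir→west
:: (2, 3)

% maze.sense dir→south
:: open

% stack.push x→south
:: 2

% maze.move dir→south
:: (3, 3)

% maze.sense dir→south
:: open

% stack.push x→south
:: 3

% maze.move dir→south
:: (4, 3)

% maze.sense dir→south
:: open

% stack.push x→south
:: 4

% maze.move dir→south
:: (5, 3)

% maze.sense dir→west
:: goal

% maze.move dir→west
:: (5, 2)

Answer: (5, 2)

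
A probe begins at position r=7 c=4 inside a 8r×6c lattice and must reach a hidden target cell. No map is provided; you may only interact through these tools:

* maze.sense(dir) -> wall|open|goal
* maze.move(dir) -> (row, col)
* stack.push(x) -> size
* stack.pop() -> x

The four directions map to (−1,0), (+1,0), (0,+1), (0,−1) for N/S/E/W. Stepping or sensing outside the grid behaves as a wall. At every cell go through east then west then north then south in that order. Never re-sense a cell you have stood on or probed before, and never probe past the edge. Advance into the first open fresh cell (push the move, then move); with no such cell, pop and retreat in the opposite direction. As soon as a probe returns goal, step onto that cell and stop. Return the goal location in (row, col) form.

Calling maze.sense using dir→east, → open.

I run stack.push using x→east, giving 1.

I call maze.move using dir→east, and see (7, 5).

Using maze.sense using dir→north, and observe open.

Next I call stack.push using x→north, and get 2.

Next I call maze.move using dir→north, → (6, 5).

I call maze.sense using dir→west, and get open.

Invoking stack.push using x→west, and get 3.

Using maze.move using dir→west, and see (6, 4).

Then maze.sense using dir→west, giving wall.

I invoke maze.sense using dir→north, and observe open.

I run stack.push using x→north, : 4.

I use maze.move using dir→north, yielding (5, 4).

Now I run maze.sense using dir→east, and see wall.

Next I call maze.sense using dir→west, : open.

Using stack.push using x→west, and get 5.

Invoking maze.move using dir→west, — result: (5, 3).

Then maze.sense using dir→west, and observe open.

Then stack.push using x→west, → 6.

Using maze.move using dir→west, which returns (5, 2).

Using maze.sense using dir→west, and observe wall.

Using maze.sense using dir→north, which returns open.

Invoking stack.push using x→north, → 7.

Calling maze.move using dir→north, yielding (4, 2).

Next I call maze.sense using dir→east, and get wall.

Then maze.sense using dir→west, and observe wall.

I invoke maze.sense using dir→north, which returns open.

I use stack.push using x→north, → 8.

I invoke maze.move using dir→north, and see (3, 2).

Next I call maze.sense using dir→east, giving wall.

Then maze.sense using dir→west, — result: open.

Invoking stack.push using x→west, → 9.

I try maze.move using dir→west, and see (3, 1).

I try maze.sense using dir→west, — result: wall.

Then maze.sense using dir→north, and observe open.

Next I call stack.push using x→north, and get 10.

Using maze.move using dir→north, which returns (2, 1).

Calling maze.sense using dir→east, which returns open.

I try stack.push using x→east, — result: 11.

Next I call maze.move using dir→east, and observe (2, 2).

I run maze.sense using dir→east, which returns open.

I try stack.push using x→east, and get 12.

Invoking maze.move using dir→east, — result: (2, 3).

I use maze.sense using dir→east, : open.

I call stack.push using x→east, and observe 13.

I try maze.move using dir→east, — result: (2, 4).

Then maze.sense using dir→east, which returns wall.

Now I run maze.sense using dir→north, and see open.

I run stack.push using x→north, which returns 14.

I invoke maze.move using dir→north, and observe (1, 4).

I call maze.sense using dir→east, — result: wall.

Invoking maze.sense using dir→west, and see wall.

I use maze.sense using dir→north, and see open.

Using stack.push using x→north, → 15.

Now I run maze.move using dir→north, → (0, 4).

I try maze.sense using dir→east, and get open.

I run stack.push using x→east, giving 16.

Next I call maze.move using dir→east, : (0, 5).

I use stack.pop, yielding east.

I call maze.move using dir→west, → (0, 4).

Then maze.sense using dir→west, and see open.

Calling stack.push using x→west, and observe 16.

Then maze.move using dir→west, and observe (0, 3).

I use maze.sense using dir→west, → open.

I run stack.push using x→west, giving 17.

I invoke maze.move using dir→west, giving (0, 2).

Next I call maze.sense using dir→west, and see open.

Now I run stack.push using x→west, : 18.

I try maze.move using dir→west, giving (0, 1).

Next I call maze.sense using dir→west, — result: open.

Then stack.push using x→west, and see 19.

Calling maze.move using dir→west, giving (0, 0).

I call maze.sense using dir→south, — result: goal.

I try maze.move using dir→south, : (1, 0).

Answer: (1, 0)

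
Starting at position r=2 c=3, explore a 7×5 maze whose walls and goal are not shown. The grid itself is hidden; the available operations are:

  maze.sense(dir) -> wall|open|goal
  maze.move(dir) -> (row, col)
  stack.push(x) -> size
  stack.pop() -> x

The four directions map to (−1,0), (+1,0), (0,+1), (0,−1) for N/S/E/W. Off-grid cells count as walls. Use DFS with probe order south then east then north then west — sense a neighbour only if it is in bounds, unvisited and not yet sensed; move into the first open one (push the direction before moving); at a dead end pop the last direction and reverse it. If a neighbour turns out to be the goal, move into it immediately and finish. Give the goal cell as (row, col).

# 1. maze.sense(dir→south) == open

# 2. stack.push(x→south) == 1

# 3. maze.move(dir→south) == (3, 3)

# 4. maze.sense(dir→south) == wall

# 5. maze.sense(dir→east) == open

# 6. stack.push(x→east) == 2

# 7. maze.move(dir→east) == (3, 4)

# 8. maze.sense(dir→south) == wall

# 9. maze.sense(dir→north) == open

# 10. stack.push(x→north) == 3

# 11. maze.move(dir→north) == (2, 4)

# 12. maze.sense(dir→north) == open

# 13. stack.push(x→north) == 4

# 14. maze.move(dir→north) == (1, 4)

# 15. maze.sense(dir→north) == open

# 16. stack.push(x→north) == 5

# 17. maze.move(dir→north) == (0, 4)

# 18. maze.sense(dir→west) == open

# 19. stack.push(x→west) == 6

# 20. maze.move(dir→west) == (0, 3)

# 21. maze.sense(dir→south) == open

# 22. stack.push(x→south) == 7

# 23. maze.move(dir→south) == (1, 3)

# 24. maze.sense(dir→west) == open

# 25. stack.push(x→west) == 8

# 26. maze.move(dir→west) == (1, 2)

# 27. maze.sense(dir→south) == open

# 28. stack.push(x→south) == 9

# 29. maze.move(dir→south) == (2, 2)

# 30. maze.sense(dir→south) == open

# 31. stack.push(x→south) == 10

# 32. maze.move(dir→south) == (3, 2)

# 33. maze.sense(dir→south) == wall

# 34. maze.sense(dir→west) == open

# 35. stack.push(x→west) == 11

# 36. maze.move(dir→west) == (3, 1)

# 37. maze.sense(dir→south) == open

# 38. stack.push(x→south) == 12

# 39. maze.move(dir→south) == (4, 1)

# 40. maze.sense(dir→south) == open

# 41. stack.push(x→south) == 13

# 42. maze.move(dir→south) == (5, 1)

# 43. maze.sense(dir→south) == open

# 44. stack.push(x→south) == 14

# 45. maze.move(dir→south) == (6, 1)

# 46. maze.sense(dir→east) == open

# 47. stack.push(x→east) == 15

# 48. maze.move(dir→east) == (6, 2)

# 49. maze.sense(dir→east) == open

# 50. stack.push(x→east) == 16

# 51. maze.move(dir→east) == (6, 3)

# 52. maze.sense(dir→east) == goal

# 53. maze.move(dir→east) == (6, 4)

Answer: (6, 4)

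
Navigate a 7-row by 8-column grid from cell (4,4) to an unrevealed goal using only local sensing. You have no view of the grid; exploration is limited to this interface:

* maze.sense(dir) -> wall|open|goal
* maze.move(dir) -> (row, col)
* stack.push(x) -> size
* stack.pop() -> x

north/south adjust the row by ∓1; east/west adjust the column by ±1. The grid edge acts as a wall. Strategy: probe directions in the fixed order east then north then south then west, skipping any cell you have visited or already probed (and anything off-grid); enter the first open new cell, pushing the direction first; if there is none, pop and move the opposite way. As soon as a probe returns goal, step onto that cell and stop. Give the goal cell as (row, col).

==> sense(dir: east)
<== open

==> push(x: east)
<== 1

==> move(dir: east)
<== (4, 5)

==> sense(dir: east)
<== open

==> push(x: east)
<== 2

==> move(dir: east)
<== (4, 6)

==> sense(dir: east)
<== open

==> push(x: east)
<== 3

==> move(dir: east)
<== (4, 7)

==> sense(dir: north)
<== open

==> push(x: north)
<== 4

==> move(dir: north)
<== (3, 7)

==> sense(dir: north)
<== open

==> push(x: north)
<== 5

==> move(dir: north)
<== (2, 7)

==> sense(dir: north)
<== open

==> push(x: north)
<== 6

==> move(dir: north)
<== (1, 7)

==> sense(dir: north)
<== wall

==> sense(dir: west)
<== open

==> push(x: west)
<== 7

==> move(dir: west)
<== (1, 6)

==> sense(dir: north)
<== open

==> push(x: north)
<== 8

==> move(dir: north)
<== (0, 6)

==> sense(dir: west)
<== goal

==> move(dir: west)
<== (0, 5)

Answer: (0, 5)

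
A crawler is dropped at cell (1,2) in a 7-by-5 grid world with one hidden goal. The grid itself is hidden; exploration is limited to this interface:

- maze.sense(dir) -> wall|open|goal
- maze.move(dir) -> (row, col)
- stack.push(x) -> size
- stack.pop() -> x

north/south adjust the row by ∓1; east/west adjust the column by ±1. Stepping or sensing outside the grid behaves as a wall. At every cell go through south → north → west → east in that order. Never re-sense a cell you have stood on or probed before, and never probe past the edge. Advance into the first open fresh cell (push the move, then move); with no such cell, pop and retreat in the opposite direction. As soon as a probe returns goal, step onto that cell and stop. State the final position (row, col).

>> maze.sense(dir→south)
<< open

>> stack.push(x→south)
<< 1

>> maze.move(dir→south)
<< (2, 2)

>> maze.sense(dir→south)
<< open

>> stack.push(x→south)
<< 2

>> maze.move(dir→south)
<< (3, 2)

>> maze.sense(dir→south)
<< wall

>> maze.sense(dir→west)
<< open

>> stack.push(x→west)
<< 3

>> maze.move(dir→west)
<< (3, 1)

>> maze.sense(dir→south)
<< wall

>> maze.sense(dir→north)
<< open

>> stack.push(x→north)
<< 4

>> maze.move(dir→north)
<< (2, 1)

>> maze.sense(dir→north)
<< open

>> stack.push(x→north)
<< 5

>> maze.move(dir→north)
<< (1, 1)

>> maze.sense(dir→north)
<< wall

>> maze.sense(dir→west)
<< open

>> stack.push(x→west)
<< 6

>> maze.move(dir→west)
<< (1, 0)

>> maze.sense(dir→south)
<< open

>> stack.push(x→south)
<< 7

>> maze.move(dir→south)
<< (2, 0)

>> maze.sense(dir→south)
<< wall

>> stack.pop()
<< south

>> maze.move(dir→north)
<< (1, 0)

>> maze.sense(dir→north)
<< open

>> stack.push(x→north)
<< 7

>> maze.move(dir→north)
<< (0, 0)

>> stack.pop()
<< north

>> maze.move(dir→south)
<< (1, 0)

>> stack.pop()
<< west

>> maze.move(dir→east)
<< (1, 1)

>> stack.pop()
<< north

>> maze.move(dir→south)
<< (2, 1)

>> stack.pop()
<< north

>> maze.move(dir→south)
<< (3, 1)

>> stack.pop()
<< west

>> maze.move(dir→east)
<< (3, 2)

>> maze.sense(dir→east)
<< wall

>> stack.pop()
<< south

>> maze.move(dir→north)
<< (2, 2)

>> maze.sense(dir→east)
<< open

>> stack.push(x→east)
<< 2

>> maze.move(dir→east)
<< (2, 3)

>> maze.sense(dir→north)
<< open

>> stack.push(x→north)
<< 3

>> maze.move(dir→north)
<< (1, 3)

>> maze.sense(dir→north)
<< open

>> stack.push(x→north)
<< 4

>> maze.move(dir→north)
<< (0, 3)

>> maze.sense(dir→west)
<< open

>> stack.push(x→west)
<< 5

>> maze.move(dir→west)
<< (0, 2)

>> stack.pop()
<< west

>> maze.move(dir→east)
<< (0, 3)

>> maze.sense(dir→east)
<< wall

>> stack.pop()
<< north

>> maze.move(dir→south)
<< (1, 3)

>> maze.sense(dir→east)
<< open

>> stack.push(x→east)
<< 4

>> maze.move(dir→east)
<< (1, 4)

>> maze.sense(dir→south)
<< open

>> stack.push(x→south)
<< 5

>> maze.move(dir→south)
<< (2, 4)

>> maze.sense(dir→south)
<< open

>> stack.push(x→south)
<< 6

>> maze.move(dir→south)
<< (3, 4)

>> maze.sense(dir→south)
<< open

>> stack.push(x→south)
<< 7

>> maze.move(dir→south)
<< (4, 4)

>> maze.sense(dir→south)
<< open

>> stack.push(x→south)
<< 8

>> maze.move(dir→south)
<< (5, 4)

>> maze.sense(dir→south)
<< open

>> stack.push(x→south)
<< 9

>> maze.move(dir→south)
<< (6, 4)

>> maze.sense(dir→west)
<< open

>> stack.push(x→west)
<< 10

>> maze.move(dir→west)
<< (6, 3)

>> maze.sense(dir→north)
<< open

>> stack.push(x→north)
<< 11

>> maze.move(dir→north)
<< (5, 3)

>> maze.sense(dir→north)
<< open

>> stack.push(x→north)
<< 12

>> maze.move(dir→north)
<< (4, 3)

>> stack.pop()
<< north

>> maze.move(dir→south)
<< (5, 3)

>> maze.sense(dir→west)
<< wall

>> stack.pop()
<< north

>> maze.move(dir→south)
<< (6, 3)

>> maze.sense(dir→west)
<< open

>> stack.push(x→west)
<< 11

>> maze.move(dir→west)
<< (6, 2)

>> maze.sense(dir→west)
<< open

>> stack.push(x→west)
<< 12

>> maze.move(dir→west)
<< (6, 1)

>> maze.sense(dir→north)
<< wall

>> maze.sense(dir→west)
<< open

>> stack.push(x→west)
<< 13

>> maze.move(dir→west)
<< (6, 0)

>> maze.sense(dir→north)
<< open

>> stack.push(x→north)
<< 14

>> maze.move(dir→north)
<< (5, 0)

>> maze.sense(dir→north)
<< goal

>> maze.move(dir→north)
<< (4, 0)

Answer: (4, 0)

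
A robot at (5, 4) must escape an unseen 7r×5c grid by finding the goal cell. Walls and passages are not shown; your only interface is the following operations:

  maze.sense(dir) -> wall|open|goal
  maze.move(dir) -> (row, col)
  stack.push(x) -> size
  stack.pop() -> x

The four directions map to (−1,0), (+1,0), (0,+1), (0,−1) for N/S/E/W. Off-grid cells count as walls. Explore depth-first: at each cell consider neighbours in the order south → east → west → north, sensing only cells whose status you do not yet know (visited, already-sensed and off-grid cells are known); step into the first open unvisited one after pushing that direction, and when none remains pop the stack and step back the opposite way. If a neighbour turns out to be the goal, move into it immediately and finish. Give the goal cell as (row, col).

I call sense using south, yielding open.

Invoking push using south, which returns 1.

I use move using south, and see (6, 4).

Now I run sense using west, which returns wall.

I invoke pop, which returns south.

Next I call move using north, : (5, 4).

I run sense using west, which returns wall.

I run sense using north, yielding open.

I run push using north, : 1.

Invoking move using north, which returns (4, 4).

I run sense using west, → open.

Calling push using west, and get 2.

I use move using west, — result: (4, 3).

Calling sense using west, — result: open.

Invoking push using west, yielding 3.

Then move using west, : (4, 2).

Calling sense using south, yielding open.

I run push using south, → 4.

Calling move using south, and see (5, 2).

Next I call sense using south, which returns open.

Invoking push using south, and observe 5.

Calling move using south, : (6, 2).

Next I call sense using west, → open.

I run push using west, and see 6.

Calling move using west, and get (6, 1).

Using sense using west, which returns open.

Invoking push using west, yielding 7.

Next I call move using west, — result: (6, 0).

I run sense using north, which returns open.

Using push using north, : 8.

Invoking move using north, — result: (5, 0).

Invoking sense using east, giving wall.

I use sense using north, → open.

Calling push using north, — result: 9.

Next I call move using north, and see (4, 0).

Invoking sense using east, giving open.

I use push using east, and observe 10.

Next I call move using east, : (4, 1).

I call sense using north, and get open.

Then push using north, giving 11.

Next I call move using north, and see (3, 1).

I try sense using east, — result: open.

I invoke push using east, — result: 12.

I invoke move using east, : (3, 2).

I invoke sense using east, and get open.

I use push using east, and observe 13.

Now I run move using east, and observe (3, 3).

Invoking sense using east, giving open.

Next I call push using east, and observe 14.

Then move using east, : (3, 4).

Now I run sense using north, which returns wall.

Invoking pop, — result: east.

I call move using west, and get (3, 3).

Invoking sense using north, and see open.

I invoke push using north, and observe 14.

Next I call move using north, and see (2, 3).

Then sense using west, → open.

Using push using west, giving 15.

I call move using west, and see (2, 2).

I try sense using west, yielding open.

I run push using west, and observe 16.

Then move using west, → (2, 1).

I run sense using west, and see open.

I invoke push using west, yielding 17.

I call move using west, which returns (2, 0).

I use sense using south, : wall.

I invoke sense using north, giving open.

I try push using north, and observe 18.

Invoking move using north, and get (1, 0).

Next I call sense using east, and see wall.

Invoking sense using north, : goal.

Now I run move using north, and get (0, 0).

Answer: (0, 0)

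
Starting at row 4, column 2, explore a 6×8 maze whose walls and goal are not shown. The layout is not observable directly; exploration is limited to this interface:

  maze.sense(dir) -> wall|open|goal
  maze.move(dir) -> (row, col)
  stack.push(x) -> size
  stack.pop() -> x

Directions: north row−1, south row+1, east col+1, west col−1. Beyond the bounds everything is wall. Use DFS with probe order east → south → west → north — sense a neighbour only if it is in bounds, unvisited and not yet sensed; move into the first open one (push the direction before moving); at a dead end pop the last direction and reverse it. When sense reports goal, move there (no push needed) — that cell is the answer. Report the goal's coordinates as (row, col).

[in] sense east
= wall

[in] sense south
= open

[in] push south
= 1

[in] move south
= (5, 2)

[in] sense east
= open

[in] push east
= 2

[in] move east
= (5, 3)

[in] sense east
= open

[in] push east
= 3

[in] move east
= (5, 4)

[in] sense east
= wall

[in] sense north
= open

[in] push north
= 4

[in] move north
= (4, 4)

[in] sense east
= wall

[in] sense north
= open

[in] push north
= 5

[in] move north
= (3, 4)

[in] sense east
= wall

[in] sense west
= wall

[in] sense north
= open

[in] push north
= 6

[in] move north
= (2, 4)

[in] sense east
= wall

[in] sense west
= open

[in] push west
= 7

[in] move west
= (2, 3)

[in] sense west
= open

[in] push west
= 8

[in] move west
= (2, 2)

[in] sense south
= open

[in] push south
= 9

[in] move south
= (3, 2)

[in] sense west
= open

[in] push west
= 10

[in] move west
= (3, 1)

[in] sense south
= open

[in] push south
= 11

[in] move south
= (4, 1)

[in] sense south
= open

[in] push south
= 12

[in] move south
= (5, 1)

[in] sense west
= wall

[in] pop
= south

[in] move north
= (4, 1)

[in] sense west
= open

[in] push west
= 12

[in] move west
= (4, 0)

[in] sense north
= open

[in] push north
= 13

[in] move north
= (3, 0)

[in] sense north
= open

[in] push north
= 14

[in] move north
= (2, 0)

[in] sense east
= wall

[in] sense north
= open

[in] push north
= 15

[in] move north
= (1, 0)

[in] sense east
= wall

[in] sense north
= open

[in] push north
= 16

[in] move north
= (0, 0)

[in] sense east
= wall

[in] pop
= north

[in] move south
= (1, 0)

[in] pop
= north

[in] move south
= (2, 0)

[in] pop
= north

[in] move south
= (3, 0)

[in] pop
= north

[in] move south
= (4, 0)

[in] pop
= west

[in] move east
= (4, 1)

[in] pop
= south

[in] move north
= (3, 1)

[in] pop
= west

[in] move east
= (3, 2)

[in] pop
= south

[in] move north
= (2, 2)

[in] sense north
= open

[in] push north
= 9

[in] move north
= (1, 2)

[in] sense east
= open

[in] push east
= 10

[in] move east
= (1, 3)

[in] sense east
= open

[in] push east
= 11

[in] move east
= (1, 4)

[in] sense east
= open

[in] push east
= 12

[in] move east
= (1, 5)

[in] sense east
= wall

[in] sense north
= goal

[in] move north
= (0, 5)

Answer: (0, 5)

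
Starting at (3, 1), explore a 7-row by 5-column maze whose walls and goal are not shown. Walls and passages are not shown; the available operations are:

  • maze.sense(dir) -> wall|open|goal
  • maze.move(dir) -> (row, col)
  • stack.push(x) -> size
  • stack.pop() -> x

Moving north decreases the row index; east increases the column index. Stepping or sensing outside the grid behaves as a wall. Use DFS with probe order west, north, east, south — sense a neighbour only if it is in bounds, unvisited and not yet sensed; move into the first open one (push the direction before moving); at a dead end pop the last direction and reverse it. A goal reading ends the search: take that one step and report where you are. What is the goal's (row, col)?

Act: maze.sense[dir=west]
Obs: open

Act: stack.push[x=west]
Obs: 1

Act: maze.move[dir=west]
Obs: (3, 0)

Act: maze.sense[dir=north]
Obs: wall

Act: maze.sense[dir=south]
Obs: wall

Act: stack.pop[]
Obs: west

Act: maze.move[dir=east]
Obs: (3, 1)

Act: maze.sense[dir=north]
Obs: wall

Act: maze.sense[dir=east]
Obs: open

Act: stack.push[x=east]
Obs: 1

Act: maze.move[dir=east]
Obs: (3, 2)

Act: maze.sense[dir=north]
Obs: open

Act: stack.push[x=north]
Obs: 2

Act: maze.move[dir=north]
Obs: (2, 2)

Act: maze.sense[dir=north]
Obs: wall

Act: maze.sense[dir=east]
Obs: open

Act: stack.push[x=east]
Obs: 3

Act: maze.move[dir=east]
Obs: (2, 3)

Act: maze.sense[dir=north]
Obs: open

Act: stack.push[x=north]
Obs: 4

Act: maze.move[dir=north]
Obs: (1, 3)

Act: maze.sense[dir=north]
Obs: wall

Act: maze.sense[dir=east]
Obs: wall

Act: stack.pop[]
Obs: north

Act: maze.move[dir=south]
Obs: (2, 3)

Act: maze.sense[dir=east]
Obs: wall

Act: maze.sense[dir=south]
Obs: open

Act: stack.push[x=south]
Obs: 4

Act: maze.move[dir=south]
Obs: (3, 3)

Act: maze.sense[dir=east]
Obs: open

Act: stack.push[x=east]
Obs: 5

Act: maze.move[dir=east]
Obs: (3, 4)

Act: maze.sense[dir=south]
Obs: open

Act: stack.push[x=south]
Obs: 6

Act: maze.move[dir=south]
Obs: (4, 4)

Act: maze.sense[dir=west]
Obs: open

Act: stack.push[x=west]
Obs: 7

Act: maze.move[dir=west]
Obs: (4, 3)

Act: maze.sense[dir=west]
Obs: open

Act: stack.push[x=west]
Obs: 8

Act: maze.move[dir=west]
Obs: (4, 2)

Act: maze.sense[dir=west]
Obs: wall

Act: maze.sense[dir=south]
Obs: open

Act: stack.push[x=south]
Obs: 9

Act: maze.move[dir=south]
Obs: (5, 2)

Act: maze.sense[dir=west]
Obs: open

Act: stack.push[x=west]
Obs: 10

Act: maze.move[dir=west]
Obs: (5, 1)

Act: maze.sense[dir=west]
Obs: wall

Act: maze.sense[dir=south]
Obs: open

Act: stack.push[x=south]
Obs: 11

Act: maze.move[dir=south]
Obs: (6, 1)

Act: maze.sense[dir=west]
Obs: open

Act: stack.push[x=west]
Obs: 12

Act: maze.move[dir=west]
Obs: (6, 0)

Act: stack.pop[]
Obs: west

Act: maze.move[dir=east]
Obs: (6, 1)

Act: maze.sense[dir=east]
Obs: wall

Act: stack.pop[]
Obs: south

Act: maze.move[dir=north]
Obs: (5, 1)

Act: stack.pop[]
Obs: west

Act: maze.move[dir=east]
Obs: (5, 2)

Act: maze.sense[dir=east]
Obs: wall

Act: stack.pop[]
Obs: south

Act: maze.move[dir=north]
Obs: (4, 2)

Act: stack.pop[]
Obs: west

Act: maze.move[dir=east]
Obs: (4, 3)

Act: stack.pop[]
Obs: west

Act: maze.move[dir=east]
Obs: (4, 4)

Act: maze.sense[dir=south]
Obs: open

Act: stack.push[x=south]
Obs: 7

Act: maze.move[dir=south]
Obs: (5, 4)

Act: maze.sense[dir=south]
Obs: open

Act: stack.push[x=south]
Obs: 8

Act: maze.move[dir=south]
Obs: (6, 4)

Act: maze.sense[dir=west]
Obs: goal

Act: maze.move[dir=west]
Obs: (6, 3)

Answer: (6, 3)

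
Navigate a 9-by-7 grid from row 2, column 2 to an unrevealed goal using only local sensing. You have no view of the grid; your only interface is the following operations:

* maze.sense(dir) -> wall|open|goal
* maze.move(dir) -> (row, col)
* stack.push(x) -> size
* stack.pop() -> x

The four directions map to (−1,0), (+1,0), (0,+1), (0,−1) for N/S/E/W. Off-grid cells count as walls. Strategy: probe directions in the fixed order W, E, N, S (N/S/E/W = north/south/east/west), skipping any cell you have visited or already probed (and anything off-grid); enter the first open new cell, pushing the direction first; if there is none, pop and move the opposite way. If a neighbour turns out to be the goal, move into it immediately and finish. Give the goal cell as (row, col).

>>> sense dir='west'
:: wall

>>> sense dir='east'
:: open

>>> push x='east'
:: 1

>>> move dir='east'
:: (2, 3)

>>> sense dir='east'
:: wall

>>> sense dir='north'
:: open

>>> push x='north'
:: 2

>>> move dir='north'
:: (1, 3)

>>> sense dir='west'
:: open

>>> push x='west'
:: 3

>>> move dir='west'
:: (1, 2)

>>> sense dir='west'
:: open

>>> push x='west'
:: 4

>>> move dir='west'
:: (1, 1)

>>> sense dir='west'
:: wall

>>> sense dir='north'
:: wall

>>> pop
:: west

>>> move dir='east'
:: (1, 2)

>>> sense dir='north'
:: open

>>> push x='north'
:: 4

>>> move dir='north'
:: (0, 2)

>>> sense dir='east'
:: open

>>> push x='east'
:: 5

>>> move dir='east'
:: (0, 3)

>>> sense dir='east'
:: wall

>>> pop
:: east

>>> move dir='west'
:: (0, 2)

>>> pop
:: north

>>> move dir='south'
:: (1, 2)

>>> pop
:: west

>>> move dir='east'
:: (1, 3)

>>> sense dir='east'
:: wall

>>> pop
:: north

>>> move dir='south'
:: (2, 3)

>>> sense dir='south'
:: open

>>> push x='south'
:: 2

>>> move dir='south'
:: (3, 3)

>>> sense dir='west'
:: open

>>> push x='west'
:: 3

>>> move dir='west'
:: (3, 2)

>>> sense dir='west'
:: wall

>>> sense dir='south'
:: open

>>> push x='south'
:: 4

>>> move dir='south'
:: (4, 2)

>>> sense dir='west'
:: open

>>> push x='west'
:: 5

>>> move dir='west'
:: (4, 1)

>>> sense dir='west'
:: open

>>> push x='west'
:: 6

>>> move dir='west'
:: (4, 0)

>>> sense dir='north'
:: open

>>> push x='north'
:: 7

>>> move dir='north'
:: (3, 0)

>>> sense dir='north'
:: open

>>> push x='north'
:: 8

>>> move dir='north'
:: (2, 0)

>>> pop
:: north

>>> move dir='south'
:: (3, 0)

>>> pop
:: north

>>> move dir='south'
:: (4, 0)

>>> sense dir='south'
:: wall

>>> pop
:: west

>>> move dir='east'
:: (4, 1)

>>> sense dir='south'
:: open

>>> push x='south'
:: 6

>>> move dir='south'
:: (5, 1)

>>> sense dir='east'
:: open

>>> push x='east'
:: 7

>>> move dir='east'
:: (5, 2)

>>> sense dir='east'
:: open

>>> push x='east'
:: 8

>>> move dir='east'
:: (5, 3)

>>> sense dir='east'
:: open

>>> push x='east'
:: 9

>>> move dir='east'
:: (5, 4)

>>> sense dir='east'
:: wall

>>> sense dir='north'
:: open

>>> push x='north'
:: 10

>>> move dir='north'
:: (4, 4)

>>> sense dir='west'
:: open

>>> push x='west'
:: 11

>>> move dir='west'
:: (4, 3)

>>> pop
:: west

>>> move dir='east'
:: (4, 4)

>>> sense dir='east'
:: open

>>> push x='east'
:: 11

>>> move dir='east'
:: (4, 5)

>>> sense dir='east'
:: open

>>> push x='east'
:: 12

>>> move dir='east'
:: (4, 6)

>>> sense dir='north'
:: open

>>> push x='north'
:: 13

>>> move dir='north'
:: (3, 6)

>>> sense dir='west'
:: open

>>> push x='west'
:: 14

>>> move dir='west'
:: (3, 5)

>>> sense dir='west'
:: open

>>> push x='west'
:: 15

>>> move dir='west'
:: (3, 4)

>>> pop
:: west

>>> move dir='east'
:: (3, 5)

>>> sense dir='north'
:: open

>>> push x='north'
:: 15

>>> move dir='north'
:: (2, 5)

>>> sense dir='east'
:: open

>>> push x='east'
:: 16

>>> move dir='east'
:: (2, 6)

>>> sense dir='north'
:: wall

>>> pop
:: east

>>> move dir='west'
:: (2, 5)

>>> sense dir='north'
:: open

>>> push x='north'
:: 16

>>> move dir='north'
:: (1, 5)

>>> sense dir='north'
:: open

>>> push x='north'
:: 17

>>> move dir='north'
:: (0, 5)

>>> sense dir='east'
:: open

>>> push x='east'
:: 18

>>> move dir='east'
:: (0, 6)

>>> pop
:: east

>>> move dir='west'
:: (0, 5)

>>> pop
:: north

>>> move dir='south'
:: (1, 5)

>>> pop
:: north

>>> move dir='south'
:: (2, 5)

>>> pop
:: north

>>> move dir='south'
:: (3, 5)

>>> pop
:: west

>>> move dir='east'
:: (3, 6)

>>> pop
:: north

>>> move dir='south'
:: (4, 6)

>>> sense dir='south'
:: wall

>>> pop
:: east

>>> move dir='west'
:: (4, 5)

>>> pop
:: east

>>> move dir='west'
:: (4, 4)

>>> pop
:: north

>>> move dir='south'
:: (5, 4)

>>> sense dir='south'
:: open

>>> push x='south'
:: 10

>>> move dir='south'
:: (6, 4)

>>> sense dir='west'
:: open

>>> push x='west'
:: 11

>>> move dir='west'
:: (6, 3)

>>> sense dir='west'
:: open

>>> push x='west'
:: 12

>>> move dir='west'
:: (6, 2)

>>> sense dir='west'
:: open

>>> push x='west'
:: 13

>>> move dir='west'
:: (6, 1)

>>> sense dir='west'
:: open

>>> push x='west'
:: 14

>>> move dir='west'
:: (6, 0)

>>> sense dir='south'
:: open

>>> push x='south'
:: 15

>>> move dir='south'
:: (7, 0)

>>> sense dir='east'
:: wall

>>> sense dir='south'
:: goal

>>> move dir='south'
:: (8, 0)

Answer: (8, 0)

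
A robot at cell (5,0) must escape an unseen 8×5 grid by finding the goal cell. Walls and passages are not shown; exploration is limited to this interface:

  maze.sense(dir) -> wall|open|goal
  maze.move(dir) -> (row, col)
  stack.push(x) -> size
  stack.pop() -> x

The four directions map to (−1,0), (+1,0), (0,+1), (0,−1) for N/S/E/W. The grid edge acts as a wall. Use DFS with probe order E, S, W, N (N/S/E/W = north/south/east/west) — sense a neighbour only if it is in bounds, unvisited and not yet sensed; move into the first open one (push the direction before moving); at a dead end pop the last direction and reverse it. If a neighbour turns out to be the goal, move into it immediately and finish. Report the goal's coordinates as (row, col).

-> maze.sense(dir→east)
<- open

-> stack.push(x→east)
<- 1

-> maze.move(dir→east)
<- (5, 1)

-> maze.sense(dir→east)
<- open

-> stack.push(x→east)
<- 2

-> maze.move(dir→east)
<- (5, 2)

-> maze.sense(dir→east)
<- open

-> stack.push(x→east)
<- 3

-> maze.move(dir→east)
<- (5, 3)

-> maze.sense(dir→east)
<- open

-> stack.push(x→east)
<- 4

-> maze.move(dir→east)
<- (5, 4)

-> maze.sense(dir→south)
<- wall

-> maze.sense(dir→north)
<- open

-> stack.push(x→north)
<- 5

-> maze.move(dir→north)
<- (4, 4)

-> maze.sense(dir→west)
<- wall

-> maze.sense(dir→north)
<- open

-> stack.push(x→north)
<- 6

-> maze.move(dir→north)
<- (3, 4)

-> maze.sense(dir→west)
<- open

-> stack.push(x→west)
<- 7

-> maze.move(dir→west)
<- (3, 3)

-> maze.sense(dir→west)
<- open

-> stack.push(x→west)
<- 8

-> maze.move(dir→west)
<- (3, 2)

-> maze.sense(dir→south)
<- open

-> stack.push(x→south)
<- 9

-> maze.move(dir→south)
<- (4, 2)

-> maze.sense(dir→west)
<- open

-> stack.push(x→west)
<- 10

-> maze.move(dir→west)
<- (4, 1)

-> maze.sense(dir→west)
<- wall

-> maze.sense(dir→north)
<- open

-> stack.push(x→north)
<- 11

-> maze.move(dir→north)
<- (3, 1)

-> maze.sense(dir→west)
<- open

-> stack.push(x→west)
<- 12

-> maze.move(dir→west)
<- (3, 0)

-> maze.sense(dir→north)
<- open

-> stack.push(x→north)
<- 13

-> maze.move(dir→north)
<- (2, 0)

-> maze.sense(dir→east)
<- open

-> stack.push(x→east)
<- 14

-> maze.move(dir→east)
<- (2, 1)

-> maze.sense(dir→east)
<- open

-> stack.push(x→east)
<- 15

-> maze.move(dir→east)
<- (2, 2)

-> maze.sense(dir→east)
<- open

-> stack.push(x→east)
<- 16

-> maze.move(dir→east)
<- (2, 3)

-> maze.sense(dir→east)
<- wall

-> maze.sense(dir→north)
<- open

-> stack.push(x→north)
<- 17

-> maze.move(dir→north)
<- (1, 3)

-> maze.sense(dir→east)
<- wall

-> maze.sense(dir→west)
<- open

-> stack.push(x→west)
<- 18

-> maze.move(dir→west)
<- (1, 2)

-> maze.sense(dir→west)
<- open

-> stack.push(x→west)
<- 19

-> maze.move(dir→west)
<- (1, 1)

-> maze.sense(dir→west)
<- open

-> stack.push(x→west)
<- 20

-> maze.move(dir→west)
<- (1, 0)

-> maze.sense(dir→north)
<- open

-> stack.push(x→north)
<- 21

-> maze.move(dir→north)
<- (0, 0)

-> maze.sense(dir→east)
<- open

-> stack.push(x→east)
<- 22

-> maze.move(dir→east)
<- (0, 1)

-> maze.sense(dir→east)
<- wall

-> stack.pop()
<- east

-> maze.move(dir→west)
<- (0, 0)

-> stack.pop()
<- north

-> maze.move(dir→south)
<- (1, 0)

-> stack.pop()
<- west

-> maze.move(dir→east)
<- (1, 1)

-> stack.pop()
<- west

-> maze.move(dir→east)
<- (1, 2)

-> stack.pop()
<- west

-> maze.move(dir→east)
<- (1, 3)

-> maze.sense(dir→north)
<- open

-> stack.push(x→north)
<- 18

-> maze.move(dir→north)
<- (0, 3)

-> maze.sense(dir→east)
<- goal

-> maze.move(dir→east)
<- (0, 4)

Answer: (0, 4)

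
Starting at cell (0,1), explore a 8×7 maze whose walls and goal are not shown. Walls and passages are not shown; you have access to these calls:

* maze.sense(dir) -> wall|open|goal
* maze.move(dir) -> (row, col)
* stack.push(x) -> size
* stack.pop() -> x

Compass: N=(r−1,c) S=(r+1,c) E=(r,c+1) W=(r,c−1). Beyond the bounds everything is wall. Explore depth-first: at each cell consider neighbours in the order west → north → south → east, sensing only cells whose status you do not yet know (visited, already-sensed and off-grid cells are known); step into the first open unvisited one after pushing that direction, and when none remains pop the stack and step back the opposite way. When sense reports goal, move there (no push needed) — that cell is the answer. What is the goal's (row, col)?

// maze.sense(dir→west) == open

// stack.push(x→west) == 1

// maze.move(dir→west) == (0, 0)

// maze.sense(dir→south) == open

// stack.push(x→south) == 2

// maze.move(dir→south) == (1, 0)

// maze.sense(dir→south) == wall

// maze.sense(dir→east) == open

// stack.push(x→east) == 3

// maze.move(dir→east) == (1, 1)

// maze.sense(dir→south) == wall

// maze.sense(dir→east) == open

// stack.push(x→east) == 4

// maze.move(dir→east) == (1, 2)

// maze.sense(dir→north) == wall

// maze.sense(dir→south) == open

// stack.push(x→south) == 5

// maze.move(dir→south) == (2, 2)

// maze.sense(dir→south) == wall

// maze.sense(dir→east) == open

// stack.push(x→east) == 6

// maze.move(dir→east) == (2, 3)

// maze.sense(dir→north) == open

// stack.push(x→north) == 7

// maze.move(dir→north) == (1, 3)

// maze.sense(dir→north) == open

// stack.push(x→north) == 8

// maze.move(dir→north) == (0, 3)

// maze.sense(dir→east) == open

// stack.push(x→east) == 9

// maze.move(dir→east) == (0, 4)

// maze.sense(dir→south) == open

// stack.push(x→south) == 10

// maze.move(dir→south) == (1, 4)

// maze.sense(dir→south) == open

// stack.push(x→south) == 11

// maze.move(dir→south) == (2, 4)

// maze.sense(dir→south) == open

// stack.push(x→south) == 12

// maze.move(dir→south) == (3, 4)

// maze.sense(dir→west) == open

// stack.push(x→west) == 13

// maze.move(dir→west) == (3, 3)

// maze.sense(dir→south) == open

// stack.push(x→south) == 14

// maze.move(dir→south) == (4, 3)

// maze.sense(dir→west) == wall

// maze.sense(dir→south) == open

// stack.push(x→south) == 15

// maze.move(dir→south) == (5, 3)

// maze.sense(dir→west) == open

// stack.push(x→west) == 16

// maze.move(dir→west) == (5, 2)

// maze.sense(dir→west) == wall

// maze.sense(dir→south) == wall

// stack.pop() == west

// maze.move(dir→east) == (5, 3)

// maze.sense(dir→south) == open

// stack.push(x→south) == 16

// maze.move(dir→south) == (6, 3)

// maze.sense(dir→south) == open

// stack.push(x→south) == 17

// maze.move(dir→south) == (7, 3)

// maze.sense(dir→west) == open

// stack.push(x→west) == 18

// maze.move(dir→west) == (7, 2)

// maze.sense(dir→west) == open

// stack.push(x→west) == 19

// maze.move(dir→west) == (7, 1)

// maze.sense(dir→west) == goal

// maze.move(dir→west) == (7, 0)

Answer: (7, 0)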